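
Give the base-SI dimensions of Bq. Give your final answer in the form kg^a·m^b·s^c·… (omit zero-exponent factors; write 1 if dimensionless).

Bq = 1/s = s⁻¹ (activity is decays per second).

s⁻¹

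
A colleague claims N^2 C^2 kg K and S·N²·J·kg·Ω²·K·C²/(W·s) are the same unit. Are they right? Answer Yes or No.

Left side:
  N = kg·m·s⁻².
  So N² = kg²·m²·s⁻⁴.
  C = s·A.
  So C² = s²·A².
  Combining: N²·C²·kg·K = (kg²·m²·s⁻⁴) · (s²·A²) · kg · K = kg³·m²·s⁻²·A²·K.
Right side:
  W = kg·m²·s⁻³.
  So W⁻¹ = kg⁻¹·m⁻²·s³.
  S = kg⁻¹·m⁻²·s³·A².
  N = kg·m·s⁻².
  So N² = kg²·m²·s⁻⁴.
  J = kg·m²·s⁻².
  Ω = kg·m²·s⁻³·A⁻².
  So Ω² = kg²·m⁴·s⁻⁶·A⁻⁴.
  C = s·A.
  So C² = s²·A².
  Combining: W⁻¹·S·N²·J·kg·Ω²·s⁻¹·K·C² = (kg⁻¹·m⁻²·s³) · (kg⁻¹·m⁻²·s³·A²) · (kg²·m²·s⁻⁴) · (kg·m²·s⁻²) · kg · (kg²·m⁴·s⁻⁶·A⁻⁴) · s⁻¹ · K · (s²·A²) = kg⁴·m⁴·s⁻⁵·K.
Left is kg³·m²·s⁻²·A²·K; right is kg⁴·m⁴·s⁻⁵·K — different.

No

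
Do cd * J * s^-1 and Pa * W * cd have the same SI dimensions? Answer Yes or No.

No

Left side:
  J = N·m (work = force × distance),
      = kg·m²·s⁻².
  Combining: cd·J·s⁻¹ = cd · (kg·m²·s⁻²) · s⁻¹ = kg·m²·s⁻³·cd.
Right side:
  Pa = kg·m⁻¹·s⁻².
  W = kg·m²·s⁻³.
  Combining: Pa·W·cd = (kg·m⁻¹·s⁻²) · (kg·m²·s⁻³) · cd = kg²·m·s⁻⁵·cd.
Left is kg·m²·s⁻³·cd; right is kg²·m·s⁻⁵·cd — different.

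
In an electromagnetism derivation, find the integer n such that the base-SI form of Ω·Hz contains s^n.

Ω = kg·m²·s⁻³·A⁻².
Hz = s⁻¹.
Combining: Ω·Hz = (kg·m²·s⁻³·A⁻²) · s⁻¹ = kg·m²·s⁻⁴·A⁻².
The exponent of s is -4.

-4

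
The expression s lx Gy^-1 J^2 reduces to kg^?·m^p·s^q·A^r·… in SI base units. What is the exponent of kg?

2

lx = lm/m² (illuminance = luminous flux per area),
    = m⁻²·cd.
Gy = J/kg (absorbed dose = energy per mass),
    = m²·s⁻².
So Gy⁻¹ = m⁻²·s².
J = N·m (work = force × distance),
    = kg·m²·s⁻².
So J² = kg²·m⁴·s⁻⁴.
Combining: s·lx·Gy⁻¹·J² = s · (m⁻²·cd) · (m⁻²·s²) · (kg²·m⁴·s⁻⁴) = kg²·s⁻¹·cd.
The exponent of kg is 2.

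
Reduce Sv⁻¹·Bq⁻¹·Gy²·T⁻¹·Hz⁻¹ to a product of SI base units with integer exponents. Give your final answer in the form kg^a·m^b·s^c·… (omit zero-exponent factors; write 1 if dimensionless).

Sv = m²·s⁻².
So Sv⁻¹ = m⁻²·s².
Bq = s⁻¹.
So Bq⁻¹ = s.
Gy = m²·s⁻².
So Gy² = m⁴·s⁻⁴.
T = kg·s⁻²·A⁻¹.
So T⁻¹ = kg⁻¹·s²·A.
Hz = s⁻¹.
So Hz⁻¹ = s.
Combining: Sv⁻¹·Bq⁻¹·Gy²·T⁻¹·Hz⁻¹ = (m⁻²·s²) · s · (m⁴·s⁻⁴) · (kg⁻¹·s²·A) · s = kg⁻¹·m²·s²·A.

kg⁻¹·m²·s²·A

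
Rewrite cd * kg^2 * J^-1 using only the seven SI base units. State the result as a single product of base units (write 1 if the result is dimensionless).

J = kg·m²·s⁻².
So J⁻¹ = kg⁻¹·m⁻²·s².
Combining: cd·kg²·J⁻¹ = cd · kg² · (kg⁻¹·m⁻²·s²) = kg·m⁻²·s²·cd.

kg·m⁻²·s²·cd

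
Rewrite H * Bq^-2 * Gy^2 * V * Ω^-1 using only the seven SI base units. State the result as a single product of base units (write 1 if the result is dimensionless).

H = kg·m²·s⁻²·A⁻².
Bq = s⁻¹.
So Bq⁻² = s².
Gy = m²·s⁻².
So Gy² = m⁴·s⁻⁴.
V = kg·m²·s⁻³·A⁻¹.
Ω = kg·m²·s⁻³·A⁻².
So Ω⁻¹ = kg⁻¹·m⁻²·s³·A².
Combining: H·Bq⁻²·Gy²·V·Ω⁻¹ = (kg·m²·s⁻²·A⁻²) · s² · (m⁴·s⁻⁴) · (kg·m²·s⁻³·A⁻¹) · (kg⁻¹·m⁻²·s³·A²) = kg·m⁶·s⁻⁴·A⁻¹.

kg·m⁶·s⁻⁴·A⁻¹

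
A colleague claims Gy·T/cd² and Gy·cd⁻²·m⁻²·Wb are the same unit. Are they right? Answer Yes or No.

Left side:
  Gy = m²·s⁻².
  T = kg·s⁻²·A⁻¹.
  Combining: Gy·cd⁻²·T = (m²·s⁻²) · cd⁻² · (kg·s⁻²·A⁻¹) = kg·m²·s⁻⁴·A⁻¹·cd⁻².
Right side:
  Gy = J/kg (absorbed dose = energy per mass),
      = m²·s⁻².
  Wb = V·s (flux: a volt is a weber per second),
      = kg·m²·s⁻²·A⁻¹.
  Combining: Gy·cd⁻²·m⁻²·Wb = (m²·s⁻²) · cd⁻² · m⁻² · (kg·m²·s⁻²·A⁻¹) = kg·m²·s⁻⁴·A⁻¹·cd⁻².
Both reduce to kg·m²·s⁻⁴·A⁻¹·cd⁻².

Yes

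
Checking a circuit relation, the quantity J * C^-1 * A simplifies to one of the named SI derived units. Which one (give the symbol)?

J = N·m (work = force × distance),
    = kg·m²·s⁻².
C = A·s = s·A (charge = current × time).
So C⁻¹ = s⁻¹·A⁻¹.
Combining: J·C⁻¹·A = (kg·m²·s⁻²) · (s⁻¹·A⁻¹) · A = kg·m²·s⁻³.
kg·m²·s⁻³ is the base-SI form of the watt.

W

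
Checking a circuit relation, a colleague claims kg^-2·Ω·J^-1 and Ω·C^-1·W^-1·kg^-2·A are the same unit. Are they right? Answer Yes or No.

Yes

Left side:
  Ω = V/A (resistance = voltage per current),
      = kg·m²·s⁻³·A⁻².
  J = N·m (work = force × distance),
      = kg·m²·s⁻².
  So J⁻¹ = kg⁻¹·m⁻²·s².
  Combining: kg⁻²·Ω·J⁻¹ = kg⁻² · (kg·m²·s⁻³·A⁻²) · (kg⁻¹·m⁻²·s²) = kg⁻²·s⁻¹·A⁻².
Right side:
  Ω = kg·m²·s⁻³·A⁻².
  C = s·A.
  So C⁻¹ = s⁻¹·A⁻¹.
  W = kg·m²·s⁻³.
  So W⁻¹ = kg⁻¹·m⁻²·s³.
  Combining: Ω·C⁻¹·W⁻¹·kg⁻²·A = (kg·m²·s⁻³·A⁻²) · (s⁻¹·A⁻¹) · (kg⁻¹·m⁻²·s³) · kg⁻² · A = kg⁻²·s⁻¹·A⁻².
Both reduce to kg⁻²·s⁻¹·A⁻².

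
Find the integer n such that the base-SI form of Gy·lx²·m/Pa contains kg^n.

Gy = J/kg (absorbed dose = energy per mass),
    = m²·s⁻².
lx = lm/m² (illuminance = luminous flux per area),
    = m⁻²·cd.
So lx² = m⁻⁴·cd².
Pa = N/m² (pressure = force per area),
    = kg·m⁻¹·s⁻².
So Pa⁻¹ = kg⁻¹·m·s².
Combining: Gy·lx²·Pa⁻¹·m = (m²·s⁻²) · (m⁻⁴·cd²) · (kg⁻¹·m·s²) · m = kg⁻¹·cd².
The exponent of kg is -1.

-1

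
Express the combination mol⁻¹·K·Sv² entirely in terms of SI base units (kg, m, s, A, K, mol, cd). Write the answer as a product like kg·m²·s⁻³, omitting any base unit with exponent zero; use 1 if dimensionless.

Sv = J/kg (equivalent dose = energy per mass),
    = m²·s⁻².
So Sv² = m⁴·s⁻⁴.
Combining: mol⁻¹·K·Sv² = mol⁻¹ · K · (m⁴·s⁻⁴) = m⁴·s⁻⁴·K·mol⁻¹.

m⁴·s⁻⁴·K·mol⁻¹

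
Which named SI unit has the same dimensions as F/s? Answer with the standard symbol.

S

F = kg⁻¹·m⁻²·s⁴·A².
Combining: s⁻¹·F = s⁻¹ · (kg⁻¹·m⁻²·s⁴·A²) = kg⁻¹·m⁻²·s³·A².
kg⁻¹·m⁻²·s³·A² is the base-SI form of the siemens.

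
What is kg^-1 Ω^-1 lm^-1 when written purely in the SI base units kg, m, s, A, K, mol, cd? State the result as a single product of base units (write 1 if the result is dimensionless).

Ω = V/A (resistance = voltage per current),
    = kg·m²·s⁻³·A⁻².
So Ω⁻¹ = kg⁻¹·m⁻²·s³·A².
lm = cd·sr = cd (luminous flux; sr is dimensionless).
So lm⁻¹ = cd⁻¹.
Combining: kg⁻¹·Ω⁻¹·lm⁻¹ = kg⁻¹ · (kg⁻¹·m⁻²·s³·A²) · cd⁻¹ = kg⁻²·m⁻²·s³·A²·cd⁻¹.

kg⁻²·m⁻²·s³·A²·cd⁻¹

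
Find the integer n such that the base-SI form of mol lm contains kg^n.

0

lm = cd·sr = cd (luminous flux; sr is dimensionless).
Combining: mol·lm = mol · cd = mol·cd.
The exponent of kg is 0.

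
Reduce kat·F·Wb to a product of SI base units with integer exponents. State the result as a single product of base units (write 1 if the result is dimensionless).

s·A·mol

kat = mol/s = s⁻¹·mol (catalytic activity).
F = C/V (capacitance = charge per voltage),
    = A·s/(kg·m²·s⁻³·A⁻¹) (substituting C and V),
    = kg⁻¹·m⁻²·s⁴·A².
Wb = V·s (flux: a volt is a weber per second),
    = kg·m²·s⁻²·A⁻¹.
Combining: kat·F·Wb = (s⁻¹·mol) · (kg⁻¹·m⁻²·s⁴·A²) · (kg·m²·s⁻²·A⁻¹) = s·A·mol.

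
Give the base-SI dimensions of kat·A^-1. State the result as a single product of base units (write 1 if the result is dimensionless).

s⁻¹·A⁻¹·mol

kat = mol/s = s⁻¹·mol (catalytic activity).
Combining: kat·A⁻¹ = (s⁻¹·mol) · A⁻¹ = s⁻¹·A⁻¹·mol.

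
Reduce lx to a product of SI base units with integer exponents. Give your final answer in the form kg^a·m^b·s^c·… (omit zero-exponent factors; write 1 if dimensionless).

lx = lm/m² (illuminance = luminous flux per area),
    = m⁻²·cd.

m⁻²·cd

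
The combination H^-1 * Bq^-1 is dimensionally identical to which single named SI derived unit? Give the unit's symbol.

H = Wb/A (inductance = flux per current),
    = kg·m²·s⁻²·A⁻².
So H⁻¹ = kg⁻¹·m⁻²·s²·A².
Bq = 1/s = s⁻¹ (activity is decays per second).
So Bq⁻¹ = s.
Combining: H⁻¹·Bq⁻¹ = (kg⁻¹·m⁻²·s²·A²) · s = kg⁻¹·m⁻²·s³·A².
kg⁻¹·m⁻²·s³·A² is the base-SI form of the siemens.

S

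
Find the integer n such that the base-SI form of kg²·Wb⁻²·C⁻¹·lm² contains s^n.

3

Wb = V·s (flux: a volt is a weber per second),
    = kg·m²·s⁻²·A⁻¹.
So Wb⁻² = kg⁻²·m⁻⁴·s⁴·A².
C = A·s = s·A (charge = current × time).
So C⁻¹ = s⁻¹·A⁻¹.
lm = cd·sr = cd (luminous flux; sr is dimensionless).
So lm² = cd².
Combining: kg²·Wb⁻²·C⁻¹·lm² = kg² · (kg⁻²·m⁻⁴·s⁴·A²) · (s⁻¹·A⁻¹) · cd² = m⁻⁴·s³·A·cd².
The exponent of s is 3.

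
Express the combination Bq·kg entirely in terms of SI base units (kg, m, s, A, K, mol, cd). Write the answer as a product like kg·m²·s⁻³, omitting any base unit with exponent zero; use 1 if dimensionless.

Bq = 1/s = s⁻¹ (activity is decays per second).
Combining: Bq·kg = s⁻¹ · kg = kg·s⁻¹.

kg·s⁻¹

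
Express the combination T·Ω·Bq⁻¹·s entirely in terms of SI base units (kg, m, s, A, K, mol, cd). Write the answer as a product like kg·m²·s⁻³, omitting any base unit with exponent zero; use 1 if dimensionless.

T = kg·s⁻²·A⁻¹.
Ω = kg·m²·s⁻³·A⁻².
Bq = s⁻¹.
So Bq⁻¹ = s.
Combining: T·Ω·Bq⁻¹·s = (kg·s⁻²·A⁻¹) · (kg·m²·s⁻³·A⁻²) · s · s = kg²·m²·s⁻³·A⁻³.

kg²·m²·s⁻³·A⁻³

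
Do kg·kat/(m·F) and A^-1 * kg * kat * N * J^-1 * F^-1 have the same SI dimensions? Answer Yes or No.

No

Left side:
  F = C/V (capacitance = charge per voltage),
      = A·s/(kg·m²·s⁻³·A⁻¹) (substituting C and V),
      = kg⁻¹·m⁻²·s⁴·A².
  So F⁻¹ = kg·m²·s⁻⁴·A⁻².
  kat = mol/s = s⁻¹·mol (catalytic activity).
  Combining: m⁻¹·kg·F⁻¹·kat = m⁻¹ · kg · (kg·m²·s⁻⁴·A⁻²) · (s⁻¹·mol) = kg²·m·s⁻⁵·A⁻²·mol.
Right side:
  kat = s⁻¹·mol.
  N = kg·m·s⁻².
  J = kg·m²·s⁻².
  So J⁻¹ = kg⁻¹·m⁻²·s².
  F = kg⁻¹·m⁻²·s⁴·A².
  So F⁻¹ = kg·m²·s⁻⁴·A⁻².
  Combining: A⁻¹·kg·kat·N·J⁻¹·F⁻¹ = A⁻¹ · kg · (s⁻¹·mol) · (kg·m·s⁻²) · (kg⁻¹·m⁻²·s²) · (kg·m²·s⁻⁴·A⁻²) = kg²·m·s⁻⁵·A⁻³·mol.
Left is kg²·m·s⁻⁵·A⁻²·mol; right is kg²·m·s⁻⁵·A⁻³·mol — different.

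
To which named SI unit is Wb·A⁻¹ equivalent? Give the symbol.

H

Wb = V·s (flux: a volt is a weber per second),
    = kg·m²·s⁻²·A⁻¹.
Combining: Wb·A⁻¹ = (kg·m²·s⁻²·A⁻¹) · A⁻¹ = kg·m²·s⁻²·A⁻².
kg·m²·s⁻²·A⁻² is the base-SI form of the henry.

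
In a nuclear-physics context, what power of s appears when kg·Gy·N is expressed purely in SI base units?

-4

Gy = J/kg (absorbed dose = energy per mass),
    = m²·s⁻².
N = kg·m/s² = kg·m·s⁻² (force = mass × acceleration).
Combining: kg·Gy·N = kg · (m²·s⁻²) · (kg·m·s⁻²) = kg²·m³·s⁻⁴.
The exponent of s is -4.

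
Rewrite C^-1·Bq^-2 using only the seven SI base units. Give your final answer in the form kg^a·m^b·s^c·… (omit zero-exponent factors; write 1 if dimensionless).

C = A·s = s·A (charge = current × time).
So C⁻¹ = s⁻¹·A⁻¹.
Bq = 1/s = s⁻¹ (activity is decays per second).
So Bq⁻² = s².
Combining: C⁻¹·Bq⁻² = (s⁻¹·A⁻¹) · s² = s·A⁻¹.

s·A⁻¹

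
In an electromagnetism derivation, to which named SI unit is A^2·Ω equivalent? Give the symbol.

W

Ω = kg·m²·s⁻³·A⁻².
Combining: A²·Ω = A² · (kg·m²·s⁻³·A⁻²) = kg·m²·s⁻³.
kg·m²·s⁻³ is the base-SI form of the watt.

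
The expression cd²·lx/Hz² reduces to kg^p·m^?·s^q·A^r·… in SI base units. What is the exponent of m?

-2

lx = m⁻²·cd.
Hz = s⁻¹.
So Hz⁻² = s².
Combining: cd²·lx·Hz⁻² = cd² · (m⁻²·cd) · s² = m⁻²·s²·cd³.
The exponent of m is -2.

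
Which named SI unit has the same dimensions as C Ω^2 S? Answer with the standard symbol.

Wb

C = s·A.
Ω = kg·m²·s⁻³·A⁻².
So Ω² = kg²·m⁴·s⁻⁶·A⁻⁴.
S = kg⁻¹·m⁻²·s³·A².
Combining: C·Ω²·S = (s·A) · (kg²·m⁴·s⁻⁶·A⁻⁴) · (kg⁻¹·m⁻²·s³·A²) = kg·m²·s⁻²·A⁻¹.
kg·m²·s⁻²·A⁻¹ is the base-SI form of the weber.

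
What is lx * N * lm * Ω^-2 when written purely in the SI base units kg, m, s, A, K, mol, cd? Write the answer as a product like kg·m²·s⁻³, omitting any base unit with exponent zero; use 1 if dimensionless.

kg⁻¹·m⁻⁵·s⁴·A⁴·cd²

lx = lm/m² (illuminance = luminous flux per area),
    = m⁻²·cd.
N = kg·m/s² = kg·m·s⁻² (force = mass × acceleration).
lm = cd·sr = cd (luminous flux; sr is dimensionless).
Ω = V/A (resistance = voltage per current),
    = kg·m²·s⁻³·A⁻².
So Ω⁻² = kg⁻²·m⁻⁴·s⁶·A⁴.
Combining: lx·N·lm·Ω⁻² = (m⁻²·cd) · (kg·m·s⁻²) · cd · (kg⁻²·m⁻⁴·s⁶·A⁴) = kg⁻¹·m⁻⁵·s⁴·A⁴·cd².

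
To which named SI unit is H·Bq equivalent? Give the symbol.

H = Wb/A (inductance = flux per current),
    = kg·m²·s⁻²·A⁻².
Bq = 1/s = s⁻¹ (activity is decays per second).
Combining: H·Bq = (kg·m²·s⁻²·A⁻²) · s⁻¹ = kg·m²·s⁻³·A⁻².
kg·m²·s⁻³·A⁻² is the base-SI form of the ohm.

Ω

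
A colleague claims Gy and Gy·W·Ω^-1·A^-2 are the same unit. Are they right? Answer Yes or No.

Left side:
  Gy = m²·s⁻².
Right side:
  Gy = m²·s⁻².
  W = kg·m²·s⁻³.
  Ω = kg·m²·s⁻³·A⁻².
  So Ω⁻¹ = kg⁻¹·m⁻²·s³·A².
  Combining: Gy·W·Ω⁻¹·A⁻² = (m²·s⁻²) · (kg·m²·s⁻³) · (kg⁻¹·m⁻²·s³·A²) · A⁻² = m²·s⁻².
Both reduce to m²·s⁻².

Yes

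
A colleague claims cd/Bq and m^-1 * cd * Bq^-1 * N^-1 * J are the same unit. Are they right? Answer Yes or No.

Yes

Left side:
  Bq = 1/s = s⁻¹ (activity is decays per second).
  So Bq⁻¹ = s.
  Combining: cd·Bq⁻¹ = cd · s = s·cd.
Right side:
  Bq = s⁻¹.
  So Bq⁻¹ = s.
  N = kg·m·s⁻².
  So N⁻¹ = kg⁻¹·m⁻¹·s².
  J = kg·m²·s⁻².
  Combining: m⁻¹·cd·Bq⁻¹·N⁻¹·J = m⁻¹ · cd · s · (kg⁻¹·m⁻¹·s²) · (kg·m²·s⁻²) = s·cd.
Both reduce to s·cd.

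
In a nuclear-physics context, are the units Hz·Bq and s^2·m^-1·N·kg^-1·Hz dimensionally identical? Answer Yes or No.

Left side:
  Hz = 1/s = s⁻¹ (frequency is cycles per second).
  Bq = 1/s = s⁻¹ (activity is decays per second).
  Combining: Hz·Bq = s⁻¹ · s⁻¹ = s⁻².
Right side:
  N = kg·m/s² = kg·m·s⁻² (force = mass × acceleration).
  Hz = 1/s = s⁻¹ (frequency is cycles per second).
  Combining: s²·m⁻¹·N·kg⁻¹·Hz = s² · m⁻¹ · (kg·m·s⁻²) · kg⁻¹ · s⁻¹ = s⁻¹.
Left is s⁻²; right is s⁻¹ — different.

No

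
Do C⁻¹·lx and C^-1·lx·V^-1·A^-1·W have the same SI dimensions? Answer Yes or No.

Yes

Left side:
  C = A·s = s·A (charge = current × time).
  So C⁻¹ = s⁻¹·A⁻¹.
  lx = lm/m² (illuminance = luminous flux per area),
      = m⁻²·cd.
  Combining: C⁻¹·lx = (s⁻¹·A⁻¹) · (m⁻²·cd) = m⁻²·s⁻¹·A⁻¹·cd.
Right side:
  C = A·s = s·A (charge = current × time).
  So C⁻¹ = s⁻¹·A⁻¹.
  lx = lm/m² (illuminance = luminous flux per area),
      = m⁻²·cd.
  V = W/A (potential = power per current),
      = kg·m²·s⁻³·A⁻¹.
  So V⁻¹ = kg⁻¹·m⁻²·s³·A.
  W = J/s (power = energy per time),
      = kg·m²·s⁻³.
  Combining: C⁻¹·lx·V⁻¹·A⁻¹·W = (s⁻¹·A⁻¹) · (m⁻²·cd) · (kg⁻¹·m⁻²·s³·A) · A⁻¹ · (kg·m²·s⁻³) = m⁻²·s⁻¹·A⁻¹·cd.
Both reduce to m⁻²·s⁻¹·A⁻¹·cd.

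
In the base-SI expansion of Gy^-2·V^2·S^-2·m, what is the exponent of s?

Gy = m²·s⁻².
So Gy⁻² = m⁻⁴·s⁴.
V = kg·m²·s⁻³·A⁻¹.
So V² = kg²·m⁴·s⁻⁶·A⁻².
S = kg⁻¹·m⁻²·s³·A².
So S⁻² = kg²·m⁴·s⁻⁶·A⁻⁴.
Combining: Gy⁻²·V²·S⁻²·m = (m⁻⁴·s⁴) · (kg²·m⁴·s⁻⁶·A⁻²) · (kg²·m⁴·s⁻⁶·A⁻⁴) · m = kg⁴·m⁵·s⁻⁸·A⁻⁶.
The exponent of s is -8.

-8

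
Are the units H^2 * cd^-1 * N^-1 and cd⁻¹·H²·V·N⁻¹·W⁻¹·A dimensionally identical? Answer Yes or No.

Left side:
  H = Wb/A (inductance = flux per current),
      = kg·m²·s⁻²·A⁻².
  So H² = kg²·m⁴·s⁻⁴·A⁻⁴.
  N = kg·m/s² = kg·m·s⁻² (force = mass × acceleration).
  So N⁻¹ = kg⁻¹·m⁻¹·s².
  Combining: H²·cd⁻¹·N⁻¹ = (kg²·m⁴·s⁻⁴·A⁻⁴) · cd⁻¹ · (kg⁻¹·m⁻¹·s²) = kg·m³·s⁻²·A⁻⁴·cd⁻¹.
Right side:
  H = Wb/A (inductance = flux per current),
      = kg·m²·s⁻²·A⁻².
  So H² = kg²·m⁴·s⁻⁴·A⁻⁴.
  V = W/A (potential = power per current),
      = kg·m²·s⁻³·A⁻¹.
  N = kg·m/s² = kg·m·s⁻² (force = mass × acceleration).
  So N⁻¹ = kg⁻¹·m⁻¹·s².
  W = J/s (power = energy per time),
      = kg·m²·s⁻³.
  So W⁻¹ = kg⁻¹·m⁻²·s³.
  Combining: cd⁻¹·H²·V·N⁻¹·W⁻¹·A = cd⁻¹ · (kg²·m⁴·s⁻⁴·A⁻⁴) · (kg·m²·s⁻³·A⁻¹) · (kg⁻¹·m⁻¹·s²) · (kg⁻¹·m⁻²·s³) · A = kg·m³·s⁻²·A⁻⁴·cd⁻¹.
Both reduce to kg·m³·s⁻²·A⁻⁴·cd⁻¹.

Yes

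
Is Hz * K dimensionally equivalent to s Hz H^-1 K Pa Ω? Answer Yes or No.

No

Left side:
  Hz = 1/s = s⁻¹ (frequency is cycles per second).
  Combining: Hz·K = s⁻¹ · K = s⁻¹·K.
Right side:
  Hz = s⁻¹.
  H = kg·m²·s⁻²·A⁻².
  So H⁻¹ = kg⁻¹·m⁻²·s²·A².
  Pa = kg·m⁻¹·s⁻².
  Ω = kg·m²·s⁻³·A⁻².
  Combining: s·Hz·H⁻¹·K·Pa·Ω = s · s⁻¹ · (kg⁻¹·m⁻²·s²·A²) · K · (kg·m⁻¹·s⁻²) · (kg·m²·s⁻³·A⁻²) = kg·m⁻¹·s⁻³·K.
Left is s⁻¹·K; right is kg·m⁻¹·s⁻³·K — different.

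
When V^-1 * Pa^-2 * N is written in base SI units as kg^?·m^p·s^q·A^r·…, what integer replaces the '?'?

-2

V = W/A (potential = power per current),
    = kg·m²·s⁻³·A⁻¹.
So V⁻¹ = kg⁻¹·m⁻²·s³·A.
Pa = N/m² (pressure = force per area),
    = kg·m⁻¹·s⁻².
So Pa⁻² = kg⁻²·m²·s⁴.
N = kg·m/s² = kg·m·s⁻² (force = mass × acceleration).
Combining: V⁻¹·Pa⁻²·N = (kg⁻¹·m⁻²·s³·A) · (kg⁻²·m²·s⁴) · (kg·m·s⁻²) = kg⁻²·m·s⁵·A.
The exponent of kg is -2.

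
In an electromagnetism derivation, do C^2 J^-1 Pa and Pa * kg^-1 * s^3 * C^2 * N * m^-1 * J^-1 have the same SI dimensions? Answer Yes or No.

No

Left side:
  C = A·s = s·A (charge = current × time).
  So C² = s²·A².
  J = N·m (work = force × distance),
      = kg·m²·s⁻².
  So J⁻¹ = kg⁻¹·m⁻²·s².
  Pa = N/m² (pressure = force per area),
      = kg·m⁻¹·s⁻².
  Combining: C²·J⁻¹·Pa = (s²·A²) · (kg⁻¹·m⁻²·s²) · (kg·m⁻¹·s⁻²) = m⁻³·s²·A².
Right side:
  Pa = N/m² (pressure = force per area),
      = kg·m⁻¹·s⁻².
  C = A·s = s·A (charge = current × time).
  So C² = s²·A².
  N = kg·m/s² = kg·m·s⁻² (force = mass × acceleration).
  J = N·m (work = force × distance),
      = kg·m²·s⁻².
  So J⁻¹ = kg⁻¹·m⁻²·s².
  Combining: Pa·kg⁻¹·s³·C²·N·m⁻¹·J⁻¹ = (kg·m⁻¹·s⁻²) · kg⁻¹ · s³ · (s²·A²) · (kg·m·s⁻²) · m⁻¹ · (kg⁻¹·m⁻²·s²) = m⁻³·s³·A².
Left is m⁻³·s²·A²; right is m⁻³·s³·A² — different.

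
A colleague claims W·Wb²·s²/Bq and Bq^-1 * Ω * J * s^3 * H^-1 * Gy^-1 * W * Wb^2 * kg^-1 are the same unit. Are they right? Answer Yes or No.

Yes

Left side:
  W = kg·m²·s⁻³.
  Wb = kg·m²·s⁻²·A⁻¹.
  So Wb² = kg²·m⁴·s⁻⁴·A⁻².
  Bq = s⁻¹.
  So Bq⁻¹ = s.
  Combining: W·Wb²·Bq⁻¹·s² = (kg·m²·s⁻³) · (kg²·m⁴·s⁻⁴·A⁻²) · s · s² = kg³·m⁶·s⁻⁴·A⁻².
Right side:
  Bq = 1/s = s⁻¹ (activity is decays per second).
  So Bq⁻¹ = s.
  Ω = V/A (resistance = voltage per current),
      = kg·m²·s⁻³·A⁻².
  J = N·m (work = force × distance),
      = kg·m²·s⁻².
  H = Wb/A (inductance = flux per current),
      = kg·m²·s⁻²·A⁻².
  So H⁻¹ = kg⁻¹·m⁻²·s²·A².
  Gy = J/kg (absorbed dose = energy per mass),
      = m²·s⁻².
  So Gy⁻¹ = m⁻²·s².
  W = J/s (power = energy per time),
      = kg·m²·s⁻³.
  Wb = V·s (flux: a volt is a weber per second),
      = kg·m²·s⁻²·A⁻¹.
  So Wb² = kg²·m⁴·s⁻⁴·A⁻².
  Combining: Bq⁻¹·Ω·J·s³·H⁻¹·Gy⁻¹·W·Wb²·kg⁻¹ = s · (kg·m²·s⁻³·A⁻²) · (kg·m²·s⁻²) · s³ · (kg⁻¹·m⁻²·s²·A²) · (m⁻²·s²) · (kg·m²·s⁻³) · (kg²·m⁴·s⁻⁴·A⁻²) · kg⁻¹ = kg³·m⁶·s⁻⁴·A⁻².
Both reduce to kg³·m⁶·s⁻⁴·A⁻².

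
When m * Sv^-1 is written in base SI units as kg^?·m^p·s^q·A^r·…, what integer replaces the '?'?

0

Sv = m²·s⁻².
So Sv⁻¹ = m⁻²·s².
Combining: m·Sv⁻¹ = m · (m⁻²·s²) = m⁻¹·s².
The exponent of kg is 0.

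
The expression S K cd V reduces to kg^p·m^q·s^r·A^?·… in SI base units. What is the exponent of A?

S = kg⁻¹·m⁻²·s³·A².
V = kg·m²·s⁻³·A⁻¹.
Combining: S·K·cd·V = (kg⁻¹·m⁻²·s³·A²) · K · cd · (kg·m²·s⁻³·A⁻¹) = A·K·cd.
The exponent of A is 1.

1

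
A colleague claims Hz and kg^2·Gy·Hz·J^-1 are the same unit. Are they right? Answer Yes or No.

No

Left side:
  Hz = s⁻¹.
Right side:
  Gy = J/kg (absorbed dose = energy per mass),
      = m²·s⁻².
  Hz = 1/s = s⁻¹ (frequency is cycles per second).
  J = N·m (work = force × distance),
      = kg·m²·s⁻².
  So J⁻¹ = kg⁻¹·m⁻²·s².
  Combining: kg²·Gy·Hz·J⁻¹ = kg² · (m²·s⁻²) · s⁻¹ · (kg⁻¹·m⁻²·s²) = kg·s⁻¹.
Left is s⁻¹; right is kg·s⁻¹ — different.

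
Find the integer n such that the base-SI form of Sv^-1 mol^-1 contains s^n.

Sv = J/kg (equivalent dose = energy per mass),
    = m²·s⁻².
So Sv⁻¹ = m⁻²·s².
Combining: Sv⁻¹·mol⁻¹ = (m⁻²·s²) · mol⁻¹ = m⁻²·s²·mol⁻¹.
The exponent of s is 2.

2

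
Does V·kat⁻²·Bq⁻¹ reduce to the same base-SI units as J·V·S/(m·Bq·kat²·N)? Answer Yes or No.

No

Left side:
  V = kg·m²·s⁻³·A⁻¹.
  kat = s⁻¹·mol.
  So kat⁻² = s²·mol⁻².
  Bq = s⁻¹.
  So Bq⁻¹ = s.
  Combining: V·kat⁻²·Bq⁻¹ = (kg·m²·s⁻³·A⁻¹) · (s²·mol⁻²) · s = kg·m²·A⁻¹·mol⁻².
Right side:
  J = kg·m²·s⁻².
  Bq = s⁻¹.
  So Bq⁻¹ = s.
  V = kg·m²·s⁻³·A⁻¹.
  kat = s⁻¹·mol.
  So kat⁻² = s²·mol⁻².
  S = kg⁻¹·m⁻²·s³·A².
  N = kg·m·s⁻².
  So N⁻¹ = kg⁻¹·m⁻¹·s².
  Combining: m⁻¹·J·Bq⁻¹·V·kat⁻²·S·N⁻¹ = m⁻¹ · (kg·m²·s⁻²) · s · (kg·m²·s⁻³·A⁻¹) · (s²·mol⁻²) · (kg⁻¹·m⁻²·s³·A²) · (kg⁻¹·m⁻¹·s²) = s³·A·mol⁻².
Left is kg·m²·A⁻¹·mol⁻²; right is s³·A·mol⁻² — different.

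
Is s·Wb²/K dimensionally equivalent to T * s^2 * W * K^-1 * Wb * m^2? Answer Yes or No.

No

Left side:
  Wb = kg·m²·s⁻²·A⁻¹.
  So Wb² = kg²·m⁴·s⁻⁴·A⁻².
  Combining: K⁻¹·s·Wb² = K⁻¹ · s · (kg²·m⁴·s⁻⁴·A⁻²) = kg²·m⁴·s⁻³·A⁻²·K⁻¹.
Right side:
  T = kg·s⁻²·A⁻¹.
  W = kg·m²·s⁻³.
  Wb = kg·m²·s⁻²·A⁻¹.
  Combining: T·s²·W·K⁻¹·Wb·m² = (kg·s⁻²·A⁻¹) · s² · (kg·m²·s⁻³) · K⁻¹ · (kg·m²·s⁻²·A⁻¹) · m² = kg³·m⁶·s⁻⁵·A⁻²·K⁻¹.
Left is kg²·m⁴·s⁻³·A⁻²·K⁻¹; right is kg³·m⁶·s⁻⁵·A⁻²·K⁻¹ — different.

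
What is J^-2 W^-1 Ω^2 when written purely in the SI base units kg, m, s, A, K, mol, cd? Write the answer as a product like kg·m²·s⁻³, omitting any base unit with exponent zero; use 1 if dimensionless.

J = kg·m²·s⁻².
So J⁻² = kg⁻²·m⁻⁴·s⁴.
W = kg·m²·s⁻³.
So W⁻¹ = kg⁻¹·m⁻²·s³.
Ω = kg·m²·s⁻³·A⁻².
So Ω² = kg²·m⁴·s⁻⁶·A⁻⁴.
Combining: J⁻²·W⁻¹·Ω² = (kg⁻²·m⁻⁴·s⁴) · (kg⁻¹·m⁻²·s³) · (kg²·m⁴·s⁻⁶·A⁻⁴) = kg⁻¹·m⁻²·s·A⁻⁴.

kg⁻¹·m⁻²·s·A⁻⁴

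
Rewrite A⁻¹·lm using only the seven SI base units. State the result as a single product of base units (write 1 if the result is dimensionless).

A⁻¹·cd

lm = cd·sr = cd (luminous flux; sr is dimensionless).
Combining: A⁻¹·lm = A⁻¹ · cd = A⁻¹·cd.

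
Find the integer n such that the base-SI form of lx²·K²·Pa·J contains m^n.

lx = m⁻²·cd.
So lx² = m⁻⁴·cd².
Pa = kg·m⁻¹·s⁻².
J = kg·m²·s⁻².
Combining: lx²·K²·Pa·J = (m⁻⁴·cd²) · K² · (kg·m⁻¹·s⁻²) · (kg·m²·s⁻²) = kg²·m⁻³·s⁻⁴·K²·cd².
The exponent of m is -3.

-3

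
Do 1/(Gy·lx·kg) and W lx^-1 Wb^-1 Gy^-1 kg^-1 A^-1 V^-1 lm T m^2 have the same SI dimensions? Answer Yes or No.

No

Left side:
  Gy = J/kg (absorbed dose = energy per mass),
      = m²·s⁻².
  So Gy⁻¹ = m⁻²·s².
  lx = lm/m² (illuminance = luminous flux per area),
      = m⁻²·cd.
  So lx⁻¹ = m²·cd⁻¹.
  Combining: Gy⁻¹·lx⁻¹·kg⁻¹ = (m⁻²·s²) · (m²·cd⁻¹) · kg⁻¹ = kg⁻¹·s²·cd⁻¹.
Right side:
  W = kg·m²·s⁻³.
  lx = m⁻²·cd.
  So lx⁻¹ = m²·cd⁻¹.
  Wb = kg·m²·s⁻²·A⁻¹.
  So Wb⁻¹ = kg⁻¹·m⁻²·s²·A.
  Gy = m²·s⁻².
  So Gy⁻¹ = m⁻²·s².
  V = kg·m²·s⁻³·A⁻¹.
  So V⁻¹ = kg⁻¹·m⁻²·s³·A.
  lm = cd.
  T = kg·s⁻²·A⁻¹.
  Combining: W·lx⁻¹·Wb⁻¹·Gy⁻¹·kg⁻¹·A⁻¹·V⁻¹·lm·T·m² = (kg·m²·s⁻³) · (m²·cd⁻¹) · (kg⁻¹·m⁻²·s²·A) · (m⁻²·s²) · kg⁻¹ · A⁻¹ · (kg⁻¹·m⁻²·s³·A) · cd · (kg·s⁻²·A⁻¹) · m² = kg⁻¹·s².
Left is kg⁻¹·s²·cd⁻¹; right is kg⁻¹·s² — different.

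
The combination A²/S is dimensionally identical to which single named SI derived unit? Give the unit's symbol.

S = 1/Ω (conductance is reciprocal resistance),
    = kg⁻¹·m⁻²·s³·A².
So S⁻¹ = kg·m²·s⁻³·A⁻².
Combining: A²·S⁻¹ = A² · (kg·m²·s⁻³·A⁻²) = kg·m²·s⁻³.
kg·m²·s⁻³ is the base-SI form of the watt.

W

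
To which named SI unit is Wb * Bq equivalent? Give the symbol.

V

Wb = V·s (flux: a volt is a weber per second),
    = kg·m²·s⁻²·A⁻¹.
Bq = 1/s = s⁻¹ (activity is decays per second).
Combining: Wb·Bq = (kg·m²·s⁻²·A⁻¹) · s⁻¹ = kg·m²·s⁻³·A⁻¹.
kg·m²·s⁻³·A⁻¹ is the base-SI form of the volt.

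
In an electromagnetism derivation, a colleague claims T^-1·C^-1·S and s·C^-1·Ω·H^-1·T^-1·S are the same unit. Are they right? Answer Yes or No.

Left side:
  T = Wb/m² (flux density = flux per area),
      = kg·s⁻²·A⁻¹.
  So T⁻¹ = kg⁻¹·s²·A.
  C = A·s = s·A (charge = current × time).
  So C⁻¹ = s⁻¹·A⁻¹.
  S = 1/Ω (conductance is reciprocal resistance),
      = kg⁻¹·m⁻²·s³·A².
  Combining: T⁻¹·C⁻¹·S = (kg⁻¹·s²·A) · (s⁻¹·A⁻¹) · (kg⁻¹·m⁻²·s³·A²) = kg⁻²·m⁻²·s⁴·A².
Right side:
  C = s·A.
  So C⁻¹ = s⁻¹·A⁻¹.
  Ω = kg·m²·s⁻³·A⁻².
  H = kg·m²·s⁻²·A⁻².
  So H⁻¹ = kg⁻¹·m⁻²·s²·A².
  T = kg·s⁻²·A⁻¹.
  So T⁻¹ = kg⁻¹·s²·A.
  S = kg⁻¹·m⁻²·s³·A².
  Combining: s·C⁻¹·Ω·H⁻¹·T⁻¹·S = s · (s⁻¹·A⁻¹) · (kg·m²·s⁻³·A⁻²) · (kg⁻¹·m⁻²·s²·A²) · (kg⁻¹·s²·A) · (kg⁻¹·m⁻²·s³·A²) = kg⁻²·m⁻²·s⁴·A².
Both reduce to kg⁻²·m⁻²·s⁴·A².

Yes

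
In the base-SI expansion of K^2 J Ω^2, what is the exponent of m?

J = N·m (work = force × distance),
    = kg·m²·s⁻².
Ω = V/A (resistance = voltage per current),
    = kg·m²·s⁻³·A⁻².
So Ω² = kg²·m⁴·s⁻⁶·A⁻⁴.
Combining: K²·J·Ω² = K² · (kg·m²·s⁻²) · (kg²·m⁴·s⁻⁶·A⁻⁴) = kg³·m⁶·s⁻⁸·A⁻⁴·K².
The exponent of m is 6.

6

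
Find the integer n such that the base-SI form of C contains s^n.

C = s·A.
The exponent of s is 1.

1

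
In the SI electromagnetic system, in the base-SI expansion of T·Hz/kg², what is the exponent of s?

T = kg·s⁻²·A⁻¹.
Hz = s⁻¹.
Combining: kg⁻²·T·Hz = kg⁻² · (kg·s⁻²·A⁻¹) · s⁻¹ = kg⁻¹·s⁻³·A⁻¹.
The exponent of s is -3.

-3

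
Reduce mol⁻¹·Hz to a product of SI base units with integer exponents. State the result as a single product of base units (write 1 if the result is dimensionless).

s⁻¹·mol⁻¹

Hz = 1/s = s⁻¹ (frequency is cycles per second).
Combining: mol⁻¹·Hz = mol⁻¹ · s⁻¹ = s⁻¹·mol⁻¹.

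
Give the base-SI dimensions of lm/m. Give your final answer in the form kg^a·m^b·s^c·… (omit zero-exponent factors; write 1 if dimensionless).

lm = cd.
Combining: lm·m⁻¹ = cd · m⁻¹ = m⁻¹·cd.

m⁻¹·cd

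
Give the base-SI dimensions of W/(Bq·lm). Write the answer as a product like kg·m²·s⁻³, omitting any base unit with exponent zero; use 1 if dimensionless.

Bq = 1/s = s⁻¹ (activity is decays per second).
So Bq⁻¹ = s.
W = J/s (power = energy per time),
    = kg·m²·s⁻³.
lm = cd·sr = cd (luminous flux; sr is dimensionless).
So lm⁻¹ = cd⁻¹.
Combining: Bq⁻¹·W·lm⁻¹ = s · (kg·m²·s⁻³) · cd⁻¹ = kg·m²·s⁻²·cd⁻¹.

kg·m²·s⁻²·cd⁻¹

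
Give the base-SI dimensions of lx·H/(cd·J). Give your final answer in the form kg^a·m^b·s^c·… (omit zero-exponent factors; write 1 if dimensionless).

m⁻²·A⁻²

lx = m⁻²·cd.
H = kg·m²·s⁻²·A⁻².
J = kg·m²·s⁻².
So J⁻¹ = kg⁻¹·m⁻²·s².
Combining: lx·H·cd⁻¹·J⁻¹ = (m⁻²·cd) · (kg·m²·s⁻²·A⁻²) · cd⁻¹ · (kg⁻¹·m⁻²·s²) = m⁻²·A⁻².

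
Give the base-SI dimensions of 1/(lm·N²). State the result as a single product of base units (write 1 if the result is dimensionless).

lm = cd·sr = cd (luminous flux; sr is dimensionless).
So lm⁻¹ = cd⁻¹.
N = kg·m/s² = kg·m·s⁻² (force = mass × acceleration).
So N⁻² = kg⁻²·m⁻²·s⁴.
Combining: lm⁻¹·N⁻² = cd⁻¹ · (kg⁻²·m⁻²·s⁴) = kg⁻²·m⁻²·s⁴·cd⁻¹.

kg⁻²·m⁻²·s⁴·cd⁻¹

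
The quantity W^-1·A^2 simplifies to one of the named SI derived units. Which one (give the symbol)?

S

W = kg·m²·s⁻³.
So W⁻¹ = kg⁻¹·m⁻²·s³.
Combining: W⁻¹·A² = (kg⁻¹·m⁻²·s³) · A² = kg⁻¹·m⁻²·s³·A².
kg⁻¹·m⁻²·s³·A² is the base-SI form of the siemens.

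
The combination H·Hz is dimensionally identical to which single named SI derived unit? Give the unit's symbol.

Ω

H = kg·m²·s⁻²·A⁻².
Hz = s⁻¹.
Combining: H·Hz = (kg·m²·s⁻²·A⁻²) · s⁻¹ = kg·m²·s⁻³·A⁻².
kg·m²·s⁻³·A⁻² is the base-SI form of the ohm.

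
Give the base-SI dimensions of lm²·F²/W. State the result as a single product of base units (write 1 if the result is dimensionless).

lm = cd·sr = cd (luminous flux; sr is dimensionless).
So lm² = cd².
W = J/s (power = energy per time),
    = kg·m²·s⁻³.
So W⁻¹ = kg⁻¹·m⁻²·s³.
F = C/V (capacitance = charge per voltage),
    = A·s/(kg·m²·s⁻³·A⁻¹) (substituting C and V),
    = kg⁻¹·m⁻²·s⁴·A².
So F² = kg⁻²·m⁻⁴·s⁸·A⁴.
Combining: lm²·W⁻¹·F² = cd² · (kg⁻¹·m⁻²·s³) · (kg⁻²·m⁻⁴·s⁸·A⁴) = kg⁻³·m⁻⁶·s¹¹·A⁴·cd².

kg⁻³·m⁻⁶·s¹¹·A⁴·cd²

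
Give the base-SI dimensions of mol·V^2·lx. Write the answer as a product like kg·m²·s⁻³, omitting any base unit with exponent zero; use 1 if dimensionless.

V = W/A (potential = power per current),
    = kg·m²·s⁻³·A⁻¹.
So V² = kg²·m⁴·s⁻⁶·A⁻².
lx = lm/m² (illuminance = luminous flux per area),
    = m⁻²·cd.
Combining: mol·V²·lx = mol · (kg²·m⁴·s⁻⁶·A⁻²) · (m⁻²·cd) = kg²·m²·s⁻⁶·A⁻²·mol·cd.

kg²·m²·s⁻⁶·A⁻²·mol·cd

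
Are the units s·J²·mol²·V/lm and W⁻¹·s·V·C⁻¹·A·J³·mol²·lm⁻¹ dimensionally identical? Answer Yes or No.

Left side:
  lm = cd.
  So lm⁻¹ = cd⁻¹.
  J = kg·m²·s⁻².
  So J² = kg²·m⁴·s⁻⁴.
  V = kg·m²·s⁻³·A⁻¹.
  Combining: s·lm⁻¹·J²·mol²·V = s · cd⁻¹ · (kg²·m⁴·s⁻⁴) · mol² · (kg·m²·s⁻³·A⁻¹) = kg³·m⁶·s⁻⁶·A⁻¹·mol²·cd⁻¹.
Right side:
  W = J/s (power = energy per time),
      = kg·m²·s⁻³.
  So W⁻¹ = kg⁻¹·m⁻²·s³.
  V = W/A (potential = power per current),
      = kg·m²·s⁻³·A⁻¹.
  C = A·s = s·A (charge = current × time).
  So C⁻¹ = s⁻¹·A⁻¹.
  J = N·m (work = force × distance),
      = kg·m²·s⁻².
  So J³ = kg³·m⁶·s⁻⁶.
  lm = cd·sr = cd (luminous flux; sr is dimensionless).
  So lm⁻¹ = cd⁻¹.
  Combining: W⁻¹·s·V·C⁻¹·A·J³·mol²·lm⁻¹ = (kg⁻¹·m⁻²·s³) · s · (kg·m²·s⁻³·A⁻¹) · (s⁻¹·A⁻¹) · A · (kg³·m⁶·s⁻⁶) · mol² · cd⁻¹ = kg³·m⁶·s⁻⁶·A⁻¹·mol²·cd⁻¹.
Both reduce to kg³·m⁶·s⁻⁶·A⁻¹·mol²·cd⁻¹.

Yes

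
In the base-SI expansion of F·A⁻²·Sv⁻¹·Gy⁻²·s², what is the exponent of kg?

-1

F = C/V (capacitance = charge per voltage),
    = A·s/(kg·m²·s⁻³·A⁻¹) (substituting C and V),
    = kg⁻¹·m⁻²·s⁴·A².
Sv = J/kg (equivalent dose = energy per mass),
    = m²·s⁻².
So Sv⁻¹ = m⁻²·s².
Gy = J/kg (absorbed dose = energy per mass),
    = m²·s⁻².
So Gy⁻² = m⁻⁴·s⁴.
Combining: F·A⁻²·Sv⁻¹·Gy⁻²·s² = (kg⁻¹·m⁻²·s⁴·A²) · A⁻² · (m⁻²·s²) · (m⁻⁴·s⁴) · s² = kg⁻¹·m⁻⁸·s¹².
The exponent of kg is -1.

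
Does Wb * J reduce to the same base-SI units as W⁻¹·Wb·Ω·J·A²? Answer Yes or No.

Yes

Left side:
  Wb = kg·m²·s⁻²·A⁻¹.
  J = kg·m²·s⁻².
  Combining: Wb·J = (kg·m²·s⁻²·A⁻¹) · (kg·m²·s⁻²) = kg²·m⁴·s⁻⁴·A⁻¹.
Right side:
  W = J/s (power = energy per time),
      = kg·m²·s⁻³.
  So W⁻¹ = kg⁻¹·m⁻²·s³.
  Wb = V·s (flux: a volt is a weber per second),
      = kg·m²·s⁻²·A⁻¹.
  Ω = V/A (resistance = voltage per current),
      = kg·m²·s⁻³·A⁻².
  J = N·m (work = force × distance),
      = kg·m²·s⁻².
  Combining: W⁻¹·Wb·Ω·J·A² = (kg⁻¹·m⁻²·s³) · (kg·m²·s⁻²·A⁻¹) · (kg·m²·s⁻³·A⁻²) · (kg·m²·s⁻²) · A² = kg²·m⁴·s⁻⁴·A⁻¹.
Both reduce to kg²·m⁴·s⁻⁴·A⁻¹.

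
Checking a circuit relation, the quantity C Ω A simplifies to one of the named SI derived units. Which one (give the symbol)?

C = A·s = s·A (charge = current × time).
Ω = V/A (resistance = voltage per current),
    = kg·m²·s⁻³·A⁻².
Combining: C·Ω·A = (s·A) · (kg·m²·s⁻³·A⁻²) · A = kg·m²·s⁻².
kg·m²·s⁻² is the base-SI form of the joule.

J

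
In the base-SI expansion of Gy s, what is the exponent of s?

-1

Gy = m²·s⁻².
Combining: Gy·s = (m²·s⁻²) · s = m²·s⁻¹.
The exponent of s is -1.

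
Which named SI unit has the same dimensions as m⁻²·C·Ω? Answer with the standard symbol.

C = s·A.
Ω = kg·m²·s⁻³·A⁻².
Combining: m⁻²·C·Ω = m⁻² · (s·A) · (kg·m²·s⁻³·A⁻²) = kg·s⁻²·A⁻¹.
kg·s⁻²·A⁻¹ is the base-SI form of the tesla.

T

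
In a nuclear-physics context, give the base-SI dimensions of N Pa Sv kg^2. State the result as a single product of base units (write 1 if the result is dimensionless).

N = kg·m·s⁻².
Pa = kg·m⁻¹·s⁻².
Sv = m²·s⁻².
Combining: N·Pa·Sv·kg² = (kg·m·s⁻²) · (kg·m⁻¹·s⁻²) · (m²·s⁻²) · kg² = kg⁴·m²·s⁻⁶.

kg⁴·m²·s⁻⁶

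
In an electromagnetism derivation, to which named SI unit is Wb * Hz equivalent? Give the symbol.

Wb = kg·m²·s⁻²·A⁻¹.
Hz = s⁻¹.
Combining: Wb·Hz = (kg·m²·s⁻²·A⁻¹) · s⁻¹ = kg·m²·s⁻³·A⁻¹.
kg·m²·s⁻³·A⁻¹ is the base-SI form of the volt.

V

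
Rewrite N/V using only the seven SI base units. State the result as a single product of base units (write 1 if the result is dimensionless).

m⁻¹·s·A

N = kg·m/s² = kg·m·s⁻² (force = mass × acceleration).
V = W/A (potential = power per current),
    = kg·m²·s⁻³·A⁻¹.
So V⁻¹ = kg⁻¹·m⁻²·s³·A.
Combining: N·V⁻¹ = (kg·m·s⁻²) · (kg⁻¹·m⁻²·s³·A) = m⁻¹·s·A.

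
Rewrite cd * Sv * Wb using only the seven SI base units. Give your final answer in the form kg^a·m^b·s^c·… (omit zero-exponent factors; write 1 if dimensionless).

Sv = J/kg (equivalent dose = energy per mass),
    = m²·s⁻².
Wb = V·s (flux: a volt is a weber per second),
    = kg·m²·s⁻²·A⁻¹.
Combining: cd·Sv·Wb = cd · (m²·s⁻²) · (kg·m²·s⁻²·A⁻¹) = kg·m⁴·s⁻⁴·A⁻¹·cd.

kg·m⁴·s⁻⁴·A⁻¹·cd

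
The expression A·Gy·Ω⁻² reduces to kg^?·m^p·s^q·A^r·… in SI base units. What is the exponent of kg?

-2

Gy = J/kg (absorbed dose = energy per mass),
    = m²·s⁻².
Ω = V/A (resistance = voltage per current),
    = kg·m²·s⁻³·A⁻².
So Ω⁻² = kg⁻²·m⁻⁴·s⁶·A⁴.
Combining: A·Gy·Ω⁻² = A · (m²·s⁻²) · (kg⁻²·m⁻⁴·s⁶·A⁴) = kg⁻²·m⁻²·s⁴·A⁵.
The exponent of kg is -2.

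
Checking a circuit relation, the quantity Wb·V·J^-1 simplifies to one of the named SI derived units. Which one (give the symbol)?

Ω

Wb = V·s (flux: a volt is a weber per second),
    = kg·m²·s⁻²·A⁻¹.
V = W/A (potential = power per current),
    = kg·m²·s⁻³·A⁻¹.
J = N·m (work = force × distance),
    = kg·m²·s⁻².
So J⁻¹ = kg⁻¹·m⁻²·s².
Combining: Wb·V·J⁻¹ = (kg·m²·s⁻²·A⁻¹) · (kg·m²·s⁻³·A⁻¹) · (kg⁻¹·m⁻²·s²) = kg·m²·s⁻³·A⁻².
kg·m²·s⁻³·A⁻² is the base-SI form of the ohm.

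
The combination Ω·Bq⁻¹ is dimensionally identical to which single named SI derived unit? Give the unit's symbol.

H

Ω = V/A (resistance = voltage per current),
    = kg·m²·s⁻³·A⁻².
Bq = 1/s = s⁻¹ (activity is decays per second).
So Bq⁻¹ = s.
Combining: Ω·Bq⁻¹ = (kg·m²·s⁻³·A⁻²) · s = kg·m²·s⁻²·A⁻².
kg·m²·s⁻²·A⁻² is the base-SI form of the henry.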